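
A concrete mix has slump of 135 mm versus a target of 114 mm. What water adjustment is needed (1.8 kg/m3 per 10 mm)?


Difference = 114 - 135 = -21 mm
Water adjustment = -21 * 1.8 / 10 = -3.8 kg/m3

-3.8


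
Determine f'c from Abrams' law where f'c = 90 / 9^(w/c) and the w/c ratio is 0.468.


f'c = 90 / 9^0.468
= 90 / 2.796
= 32.19 MPa

32.19


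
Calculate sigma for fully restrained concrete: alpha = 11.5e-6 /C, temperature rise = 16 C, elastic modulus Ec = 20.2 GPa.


sigma = alpha * dT * Ec
= 11.5e-6 * 16 * 20.2 * 1000
= 3.717 MPa

3.717


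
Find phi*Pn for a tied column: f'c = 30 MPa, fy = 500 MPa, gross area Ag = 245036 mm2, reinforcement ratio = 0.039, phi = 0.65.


Ast = rho * Ag = 0.039 * 245036 = 9556.404 mm2
phi*Pn = 0.65 * 0.80 * (0.85 * 30 * (245036 - 9556.404) + 500 * 9556.404) / 1000
= 5607.12 kN

5607.12


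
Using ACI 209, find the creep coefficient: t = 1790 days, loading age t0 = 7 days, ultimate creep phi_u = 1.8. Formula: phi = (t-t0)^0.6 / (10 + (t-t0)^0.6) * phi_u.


dt = 1790 - 7 = 1783
phi = 1783^0.6 / (10 + 1783^0.6) * 1.8
= 1.619

1.619


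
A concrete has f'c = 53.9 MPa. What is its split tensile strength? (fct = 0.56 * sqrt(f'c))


fct = 0.56 * sqrt(53.9)
= 0.56 * 7.342
= 4.111 MPa

4.111


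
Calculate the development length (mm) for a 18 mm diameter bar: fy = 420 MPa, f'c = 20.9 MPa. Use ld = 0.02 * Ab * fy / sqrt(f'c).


Ab = pi * 18^2 / 4 = 254.469 mm2
ld = 0.02 * 254.469 * 420 / sqrt(20.9)
= 467.6 mm

467.6


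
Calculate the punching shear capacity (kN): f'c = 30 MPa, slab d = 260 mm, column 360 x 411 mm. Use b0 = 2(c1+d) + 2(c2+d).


b0 = 2*(360 + 260) + 2*(411 + 260) = 2582 mm
Vc = 0.33 * sqrt(30) * 2582 * 260 / 1000
= 1213.4 kN

1213.4


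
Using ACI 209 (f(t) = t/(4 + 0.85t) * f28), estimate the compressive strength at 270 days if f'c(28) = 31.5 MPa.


f(270) = 270 / (4 + 0.85 * 270) * 31.5
= 270 / 233.5 * 31.5
= 36.42 MPa

36.42


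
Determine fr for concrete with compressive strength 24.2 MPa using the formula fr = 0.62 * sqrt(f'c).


fr = 0.62 * sqrt(24.2)
= 3.05 MPa

3.05


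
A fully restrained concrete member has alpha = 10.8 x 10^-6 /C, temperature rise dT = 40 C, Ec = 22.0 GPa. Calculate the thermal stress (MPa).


sigma = alpha * dT * Ec
= 10.8e-6 * 40 * 22.0 * 1000
= 9.504 MPa

9.504


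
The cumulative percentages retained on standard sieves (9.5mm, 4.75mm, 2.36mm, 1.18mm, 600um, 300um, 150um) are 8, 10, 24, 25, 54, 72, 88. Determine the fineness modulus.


FM = sum(cumulative % retained) / 100
= 281 / 100
= 2.81

2.81


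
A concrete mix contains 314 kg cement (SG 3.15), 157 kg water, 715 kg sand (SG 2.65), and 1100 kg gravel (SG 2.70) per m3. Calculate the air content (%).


Vol cement = 314 / (3.15 * 1000) = 0.099683 m3
Vol water = 157 / 1000 = 0.157 m3
Vol sand = 715 / (2.65 * 1000) = 0.269811 m3
Vol gravel = 1100 / (2.70 * 1000) = 0.407407 m3
Total solid + water volume = 0.933901 m3
Air = (1 - 0.933901) * 100 = 6.61%

6.61


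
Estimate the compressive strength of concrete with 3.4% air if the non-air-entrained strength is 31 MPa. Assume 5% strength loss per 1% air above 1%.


Strength loss = (3.4 - 1) * 5 = 12.0%
f'c = 31 * (1 - 12.0/100)
= 27.28 MPa

27.28


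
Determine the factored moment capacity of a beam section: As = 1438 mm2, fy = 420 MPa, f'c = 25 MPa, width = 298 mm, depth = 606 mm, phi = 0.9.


a = As * fy / (0.85 * f'c * b)
= 1438 * 420 / (0.85 * 25 * 298)
= 95.3747 mm
Mn = As * fy * (d - a/2) / 10^6
= 337.1985 kN-m
phi*Mn = 0.9 * 337.1985 = 303.48 kN-m

303.48


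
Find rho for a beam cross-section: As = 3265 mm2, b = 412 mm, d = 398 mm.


rho = As / (b * d)
= 3265 / (412 * 398)
= 0.0199

0.0199


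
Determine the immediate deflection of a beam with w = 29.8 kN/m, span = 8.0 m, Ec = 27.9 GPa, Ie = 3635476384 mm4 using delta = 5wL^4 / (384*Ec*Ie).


Convert: L = 8.0 m = 8000 mm, Ec = 27.9 GPa = 27900 MPa
delta = 5 * 29.8 * 8000^4 / (384 * 27900 * 3635476384)
= 15.67 mm

15.67


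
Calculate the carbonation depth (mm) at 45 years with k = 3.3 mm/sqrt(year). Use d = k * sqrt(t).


depth = k * sqrt(t)
= 3.3 * sqrt(45)
= 22.14 mm

22.14


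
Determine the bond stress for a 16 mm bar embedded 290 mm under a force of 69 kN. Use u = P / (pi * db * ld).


u = P / (pi * db * ld)
= 69 * 1000 / (pi * 16 * 290)
= 4.733 MPa

4.733


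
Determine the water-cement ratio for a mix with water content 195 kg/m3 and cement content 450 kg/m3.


w/c = water / cement
w/c = 195 / 450 = 0.433

0.433


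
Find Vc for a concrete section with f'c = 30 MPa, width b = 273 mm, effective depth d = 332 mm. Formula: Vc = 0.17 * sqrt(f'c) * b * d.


Vc = 0.17 * sqrt(30) * 273 * 332 / 1000
= 84.39 kN

84.39


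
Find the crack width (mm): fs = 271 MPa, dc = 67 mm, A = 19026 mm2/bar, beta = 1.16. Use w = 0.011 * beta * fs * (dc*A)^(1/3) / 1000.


w = 0.011 * beta * fs * (dc * A)^(1/3) / 1000
= 0.011 * 1.16 * 271 * (67 * 19026)^(1/3) / 1000
= 0.375 mm

0.375


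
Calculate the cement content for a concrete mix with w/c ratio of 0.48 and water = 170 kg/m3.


Cement = water / (w/c)
= 170 / 0.48
= 354.2 kg/m3

354.2


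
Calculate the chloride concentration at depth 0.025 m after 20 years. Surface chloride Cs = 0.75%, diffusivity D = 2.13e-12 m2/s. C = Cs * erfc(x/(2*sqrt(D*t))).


t_seconds = 20 * 365.25 * 24 * 3600 = 631152000.0 s
arg = 0.025 / (2 * sqrt(2.13e-12 * 631152000.0))
= 0.3409
erfc(0.3409) = 0.6297
C = 0.75 * 0.6297 = 0.4723%

0.4723


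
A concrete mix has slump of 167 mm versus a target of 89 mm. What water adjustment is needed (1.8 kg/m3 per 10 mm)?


Difference = 89 - 167 = -78 mm
Water adjustment = -78 * 1.8 / 10 = -14.0 kg/m3

-14.0


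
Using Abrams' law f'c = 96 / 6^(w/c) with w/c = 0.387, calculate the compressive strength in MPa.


f'c = 96 / 6^0.387
= 96 / 2.001
= 47.99 MPa

47.99


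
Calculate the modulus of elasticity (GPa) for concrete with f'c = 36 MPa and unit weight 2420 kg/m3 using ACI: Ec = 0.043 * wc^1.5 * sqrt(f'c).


Ec = 0.043 * 2420^1.5 * sqrt(36) / 1000
= 30.71 GPa

30.71


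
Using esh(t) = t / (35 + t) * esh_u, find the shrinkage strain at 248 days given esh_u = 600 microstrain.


esh(248) = 248 / (35 + 248) * 600
= 248 / 283 * 600
= 525.8 microstrain

525.8


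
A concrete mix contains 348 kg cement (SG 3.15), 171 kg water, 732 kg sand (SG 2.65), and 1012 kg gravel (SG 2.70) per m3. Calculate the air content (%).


Vol cement = 348 / (3.15 * 1000) = 0.110476 m3
Vol water = 171 / 1000 = 0.171 m3
Vol sand = 732 / (2.65 * 1000) = 0.276226 m3
Vol gravel = 1012 / (2.70 * 1000) = 0.374815 m3
Total solid + water volume = 0.932517 m3
Air = (1 - 0.932517) * 100 = 6.75%

6.75


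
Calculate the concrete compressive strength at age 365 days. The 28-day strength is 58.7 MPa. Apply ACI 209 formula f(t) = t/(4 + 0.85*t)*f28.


f(365) = 365 / (4 + 0.85 * 365) * 58.7
= 365 / 314.25 * 58.7
= 68.18 MPa

68.18


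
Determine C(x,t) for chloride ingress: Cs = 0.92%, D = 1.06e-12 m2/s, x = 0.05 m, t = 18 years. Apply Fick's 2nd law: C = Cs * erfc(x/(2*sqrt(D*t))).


t_seconds = 18 * 365.25 * 24 * 3600 = 568036800.0 s
arg = 0.05 / (2 * sqrt(1.06e-12 * 568036800.0))
= 1.0188
erfc(1.0188) = 0.1496
C = 0.92 * 0.1496 = 0.1377%

0.1377


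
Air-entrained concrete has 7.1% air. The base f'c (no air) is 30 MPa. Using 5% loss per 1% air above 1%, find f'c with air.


Strength loss = (7.1 - 1) * 5 = 30.5%
f'c = 30 * (1 - 30.5/100)
= 20.85 MPa

20.85


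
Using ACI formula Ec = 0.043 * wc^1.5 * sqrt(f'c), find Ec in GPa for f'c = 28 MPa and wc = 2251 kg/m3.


Ec = 0.043 * 2251^1.5 * sqrt(28) / 1000
= 24.3 GPa

24.3


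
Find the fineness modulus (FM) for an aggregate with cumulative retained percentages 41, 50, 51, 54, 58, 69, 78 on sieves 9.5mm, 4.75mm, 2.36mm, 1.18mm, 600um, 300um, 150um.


FM = sum(cumulative % retained) / 100
= 401 / 100
= 4.01

4.01


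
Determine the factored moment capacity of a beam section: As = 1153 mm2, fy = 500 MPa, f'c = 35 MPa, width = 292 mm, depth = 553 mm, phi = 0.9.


a = As * fy / (0.85 * f'c * b)
= 1153 * 500 / (0.85 * 35 * 292)
= 66.3635 mm
Mn = As * fy * (d - a/2) / 10^6
= 299.6752 kN-m
phi*Mn = 0.9 * 299.6752 = 269.71 kN-m

269.71


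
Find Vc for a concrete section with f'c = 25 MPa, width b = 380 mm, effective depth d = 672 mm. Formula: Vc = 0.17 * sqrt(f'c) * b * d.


Vc = 0.17 * sqrt(25) * 380 * 672 / 1000
= 217.06 kN

217.06


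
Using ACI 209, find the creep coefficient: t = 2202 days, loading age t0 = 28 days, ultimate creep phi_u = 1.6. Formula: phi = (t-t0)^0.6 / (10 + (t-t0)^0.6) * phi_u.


dt = 2202 - 28 = 2174
phi = 2174^0.6 / (10 + 2174^0.6) * 1.6
= 1.455

1.455


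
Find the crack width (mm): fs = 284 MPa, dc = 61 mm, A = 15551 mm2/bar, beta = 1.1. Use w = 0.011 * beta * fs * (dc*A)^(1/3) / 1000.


w = 0.011 * beta * fs * (dc * A)^(1/3) / 1000
= 0.011 * 1.1 * 284 * (61 * 15551)^(1/3) / 1000
= 0.338 mm

0.338


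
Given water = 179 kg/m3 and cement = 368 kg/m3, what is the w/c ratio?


w/c = water / cement
w/c = 179 / 368 = 0.486

0.486


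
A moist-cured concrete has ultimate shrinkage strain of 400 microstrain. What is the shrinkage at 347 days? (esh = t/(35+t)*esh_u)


esh(347) = 347 / (35 + 347) * 400
= 347 / 382 * 400
= 363.4 microstrain

363.4


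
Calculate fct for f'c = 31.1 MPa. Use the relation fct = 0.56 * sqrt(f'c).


fct = 0.56 * sqrt(31.1)
= 0.56 * 5.577
= 3.123 MPa

3.123


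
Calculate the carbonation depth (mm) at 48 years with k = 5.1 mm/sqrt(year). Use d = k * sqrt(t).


depth = k * sqrt(t)
= 5.1 * sqrt(48)
= 35.33 mm

35.33


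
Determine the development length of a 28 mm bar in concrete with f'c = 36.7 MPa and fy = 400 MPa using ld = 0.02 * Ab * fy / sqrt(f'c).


Ab = pi * 28^2 / 4 = 615.752 mm2
ld = 0.02 * 615.752 * 400 / sqrt(36.7)
= 813.1 mm

813.1


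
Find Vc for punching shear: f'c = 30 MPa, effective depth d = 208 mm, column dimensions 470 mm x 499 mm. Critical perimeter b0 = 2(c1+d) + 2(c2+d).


b0 = 2*(470 + 208) + 2*(499 + 208) = 2770 mm
Vc = 0.33 * sqrt(30) * 2770 * 208 / 1000
= 1041.4 kN

1041.4


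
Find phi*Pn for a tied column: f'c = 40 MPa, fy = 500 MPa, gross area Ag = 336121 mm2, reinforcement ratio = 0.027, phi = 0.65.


Ast = rho * Ag = 0.027 * 336121 = 9075.267 mm2
phi*Pn = 0.65 * 0.80 * (0.85 * 40 * (336121 - 9075.267) + 500 * 9075.267) / 1000
= 8141.74 kN

8141.74


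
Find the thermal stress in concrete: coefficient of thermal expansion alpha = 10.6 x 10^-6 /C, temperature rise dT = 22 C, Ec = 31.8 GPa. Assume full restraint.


sigma = alpha * dT * Ec
= 10.6e-6 * 22 * 31.8 * 1000
= 7.416 MPa

7.416


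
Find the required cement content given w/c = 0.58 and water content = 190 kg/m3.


Cement = water / (w/c)
= 190 / 0.58
= 327.6 kg/m3

327.6


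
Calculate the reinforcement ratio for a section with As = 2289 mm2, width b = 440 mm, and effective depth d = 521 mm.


rho = As / (b * d)
= 2289 / (440 * 521)
= 0.01

0.01


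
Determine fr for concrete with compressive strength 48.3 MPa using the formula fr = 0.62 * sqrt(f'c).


fr = 0.62 * sqrt(48.3)
= 4.309 MPa

4.309


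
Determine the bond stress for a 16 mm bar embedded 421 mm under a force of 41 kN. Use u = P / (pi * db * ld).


u = P / (pi * db * ld)
= 41 * 1000 / (pi * 16 * 421)
= 1.937 MPa

1.937


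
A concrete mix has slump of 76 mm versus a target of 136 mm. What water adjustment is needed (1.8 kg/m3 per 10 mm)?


Difference = 136 - 76 = 60 mm
Water adjustment = 60 * 1.8 / 10 = 10.8 kg/m3

10.8


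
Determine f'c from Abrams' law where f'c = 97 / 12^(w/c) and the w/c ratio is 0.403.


f'c = 97 / 12^0.403
= 97 / 2.722
= 35.63 MPa

35.63


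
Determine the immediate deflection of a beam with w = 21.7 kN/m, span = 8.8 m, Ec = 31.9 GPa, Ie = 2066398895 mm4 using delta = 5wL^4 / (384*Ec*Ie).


Convert: L = 8.8 m = 8800 mm, Ec = 31.9 GPa = 31900 MPa
delta = 5 * 21.7 * 8800^4 / (384 * 31900 * 2066398895)
= 25.71 mm

25.71


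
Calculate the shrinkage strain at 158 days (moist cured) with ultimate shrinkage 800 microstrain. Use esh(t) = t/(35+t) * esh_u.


esh(158) = 158 / (35 + 158) * 800
= 158 / 193 * 800
= 654.9 microstrain

654.9


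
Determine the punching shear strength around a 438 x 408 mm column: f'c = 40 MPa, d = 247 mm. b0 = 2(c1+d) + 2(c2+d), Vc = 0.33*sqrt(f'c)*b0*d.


b0 = 2*(438 + 247) + 2*(408 + 247) = 2680 mm
Vc = 0.33 * sqrt(40) * 2680 * 247 / 1000
= 1381.58 kN

1381.58


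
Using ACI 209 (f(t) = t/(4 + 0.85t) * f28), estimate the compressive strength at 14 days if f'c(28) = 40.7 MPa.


f(14) = 14 / (4 + 0.85 * 14) * 40.7
= 14 / 15.9 * 40.7
= 35.84 MPa

35.84


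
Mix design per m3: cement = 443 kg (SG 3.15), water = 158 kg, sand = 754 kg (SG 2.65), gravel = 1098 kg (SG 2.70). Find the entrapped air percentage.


Vol cement = 443 / (3.15 * 1000) = 0.140635 m3
Vol water = 158 / 1000 = 0.158 m3
Vol sand = 754 / (2.65 * 1000) = 0.284528 m3
Vol gravel = 1098 / (2.70 * 1000) = 0.406667 m3
Total solid + water volume = 0.98983 m3
Air = (1 - 0.98983) * 100 = 1.02%

1.02


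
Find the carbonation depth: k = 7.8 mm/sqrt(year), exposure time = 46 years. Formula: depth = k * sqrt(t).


depth = k * sqrt(t)
= 7.8 * sqrt(46)
= 52.9 mm

52.9


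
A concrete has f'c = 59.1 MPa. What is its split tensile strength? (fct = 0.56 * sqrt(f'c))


fct = 0.56 * sqrt(59.1)
= 0.56 * 7.688
= 4.305 MPa

4.305


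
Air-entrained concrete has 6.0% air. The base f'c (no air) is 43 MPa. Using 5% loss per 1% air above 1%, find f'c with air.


Strength loss = (6.0 - 1) * 5 = 25.0%
f'c = 43 * (1 - 25.0/100)
= 32.25 MPa

32.25


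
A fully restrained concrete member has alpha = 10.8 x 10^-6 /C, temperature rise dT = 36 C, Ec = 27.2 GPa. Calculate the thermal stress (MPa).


sigma = alpha * dT * Ec
= 10.8e-6 * 36 * 27.2 * 1000
= 10.575 MPa

10.575


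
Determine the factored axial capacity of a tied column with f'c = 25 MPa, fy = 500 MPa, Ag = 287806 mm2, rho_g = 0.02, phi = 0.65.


Ast = rho * Ag = 0.02 * 287806 = 5756.12 mm2
phi*Pn = 0.65 * 0.80 * (0.85 * 25 * (287806 - 5756.12) + 500 * 5756.12) / 1000
= 4613.24 kN

4613.24


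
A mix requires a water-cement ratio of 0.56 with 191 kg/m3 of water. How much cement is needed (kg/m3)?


Cement = water / (w/c)
= 191 / 0.56
= 341.1 kg/m3

341.1


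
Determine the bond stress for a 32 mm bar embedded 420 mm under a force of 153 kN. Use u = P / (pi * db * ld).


u = P / (pi * db * ld)
= 153 * 1000 / (pi * 32 * 420)
= 3.624 MPa

3.624


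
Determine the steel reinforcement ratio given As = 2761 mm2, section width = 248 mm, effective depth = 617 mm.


rho = As / (b * d)
= 2761 / (248 * 617)
= 0.018

0.018


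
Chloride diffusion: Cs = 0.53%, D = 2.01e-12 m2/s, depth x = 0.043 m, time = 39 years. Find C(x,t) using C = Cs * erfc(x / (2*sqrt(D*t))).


t_seconds = 39 * 365.25 * 24 * 3600 = 1230746400.0 s
arg = 0.043 / (2 * sqrt(2.01e-12 * 1230746400.0))
= 0.4323
erfc(0.4323) = 0.541
C = 0.53 * 0.541 = 0.2867%

0.2867


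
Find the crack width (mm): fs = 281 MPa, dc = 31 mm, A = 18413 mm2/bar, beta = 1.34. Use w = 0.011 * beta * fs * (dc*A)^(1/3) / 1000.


w = 0.011 * beta * fs * (dc * A)^(1/3) / 1000
= 0.011 * 1.34 * 281 * (31 * 18413)^(1/3) / 1000
= 0.344 mm

0.344


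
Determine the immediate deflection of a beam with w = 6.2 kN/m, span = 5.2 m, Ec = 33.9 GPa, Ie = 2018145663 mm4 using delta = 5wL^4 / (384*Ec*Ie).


Convert: L = 5.2 m = 5200 mm, Ec = 33.9 GPa = 33900 MPa
delta = 5 * 6.2 * 5200^4 / (384 * 33900 * 2018145663)
= 0.86 mm

0.86


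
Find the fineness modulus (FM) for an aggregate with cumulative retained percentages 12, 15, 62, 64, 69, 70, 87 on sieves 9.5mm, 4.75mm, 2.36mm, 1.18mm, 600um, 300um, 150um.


FM = sum(cumulative % retained) / 100
= 379 / 100
= 3.79

3.79


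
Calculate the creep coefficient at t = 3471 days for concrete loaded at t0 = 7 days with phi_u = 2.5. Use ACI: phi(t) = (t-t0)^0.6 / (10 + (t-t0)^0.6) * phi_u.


dt = 3471 - 7 = 3464
phi = 3464^0.6 / (10 + 3464^0.6) * 2.5
= 2.325

2.325


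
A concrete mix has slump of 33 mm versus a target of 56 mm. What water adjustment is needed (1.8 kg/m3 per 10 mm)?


Difference = 56 - 33 = 23 mm
Water adjustment = 23 * 1.8 / 10 = 4.1 kg/m3

4.1


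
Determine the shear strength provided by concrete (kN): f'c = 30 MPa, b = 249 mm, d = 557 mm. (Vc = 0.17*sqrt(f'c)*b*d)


Vc = 0.17 * sqrt(30) * 249 * 557 / 1000
= 129.14 kN

129.14


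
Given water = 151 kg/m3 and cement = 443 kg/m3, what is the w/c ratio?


w/c = water / cement
w/c = 151 / 443 = 0.341

0.341


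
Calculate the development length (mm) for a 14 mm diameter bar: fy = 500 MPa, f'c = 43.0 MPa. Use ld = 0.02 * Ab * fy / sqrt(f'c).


Ab = pi * 14^2 / 4 = 153.938 mm2
ld = 0.02 * 153.938 * 500 / sqrt(43.0)
= 234.8 mm

234.8


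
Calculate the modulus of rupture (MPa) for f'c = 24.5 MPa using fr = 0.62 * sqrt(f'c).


fr = 0.62 * sqrt(24.5)
= 3.069 MPa

3.069


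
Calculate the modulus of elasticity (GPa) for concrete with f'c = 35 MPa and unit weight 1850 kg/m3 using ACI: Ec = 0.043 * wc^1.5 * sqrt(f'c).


Ec = 0.043 * 1850^1.5 * sqrt(35) / 1000
= 20.24 GPa

20.24


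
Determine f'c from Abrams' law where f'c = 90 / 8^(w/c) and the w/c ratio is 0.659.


f'c = 90 / 8^0.659
= 90 / 3.937
= 22.86 MPa

22.86


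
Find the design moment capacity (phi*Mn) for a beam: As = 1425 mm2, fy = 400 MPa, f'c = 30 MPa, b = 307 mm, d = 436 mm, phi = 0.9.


a = As * fy / (0.85 * f'c * b)
= 1425 * 400 / (0.85 * 30 * 307)
= 72.8109 mm
Mn = As * fy * (d - a/2) / 10^6
= 227.7689 kN-m
phi*Mn = 0.9 * 227.7689 = 204.99 kN-m

204.99


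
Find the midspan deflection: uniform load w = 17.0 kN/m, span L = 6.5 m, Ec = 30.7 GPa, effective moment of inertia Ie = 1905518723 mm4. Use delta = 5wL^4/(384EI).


Convert: L = 6.5 m = 6500 mm, Ec = 30.7 GPa = 30700 MPa
delta = 5 * 17.0 * 6500^4 / (384 * 30700 * 1905518723)
= 6.75 mm

6.75


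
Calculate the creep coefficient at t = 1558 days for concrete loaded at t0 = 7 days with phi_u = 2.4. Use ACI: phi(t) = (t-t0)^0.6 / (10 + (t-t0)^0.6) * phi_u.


dt = 1558 - 7 = 1551
phi = 1551^0.6 / (10 + 1551^0.6) * 2.4
= 2.139

2.139


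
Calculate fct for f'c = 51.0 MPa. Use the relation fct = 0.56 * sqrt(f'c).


fct = 0.56 * sqrt(51.0)
= 0.56 * 7.141
= 3.999 MPa

3.999


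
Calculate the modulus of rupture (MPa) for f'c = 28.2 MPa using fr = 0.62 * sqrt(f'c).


fr = 0.62 * sqrt(28.2)
= 3.292 MPa

3.292


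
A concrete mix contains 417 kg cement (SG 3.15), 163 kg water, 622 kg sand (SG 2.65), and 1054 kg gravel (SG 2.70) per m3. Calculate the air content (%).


Vol cement = 417 / (3.15 * 1000) = 0.132381 m3
Vol water = 163 / 1000 = 0.163 m3
Vol sand = 622 / (2.65 * 1000) = 0.234717 m3
Vol gravel = 1054 / (2.70 * 1000) = 0.39037 m3
Total solid + water volume = 0.920468 m3
Air = (1 - 0.920468) * 100 = 7.95%

7.95


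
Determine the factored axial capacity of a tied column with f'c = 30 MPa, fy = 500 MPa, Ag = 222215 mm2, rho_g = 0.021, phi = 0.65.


Ast = rho * Ag = 0.021 * 222215 = 4666.515 mm2
phi*Pn = 0.65 * 0.80 * (0.85 * 30 * (222215 - 4666.515) + 500 * 4666.515) / 1000
= 4097.99 kN

4097.99


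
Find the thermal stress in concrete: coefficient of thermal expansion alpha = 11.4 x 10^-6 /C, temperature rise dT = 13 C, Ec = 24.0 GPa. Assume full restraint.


sigma = alpha * dT * Ec
= 11.4e-6 * 13 * 24.0 * 1000
= 3.557 MPa

3.557


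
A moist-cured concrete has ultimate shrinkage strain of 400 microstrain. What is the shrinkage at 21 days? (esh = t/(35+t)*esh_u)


esh(21) = 21 / (35 + 21) * 400
= 21 / 56 * 400
= 150.0 microstrain

150.0


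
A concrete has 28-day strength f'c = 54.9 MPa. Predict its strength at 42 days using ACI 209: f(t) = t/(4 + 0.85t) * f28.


f(42) = 42 / (4 + 0.85 * 42) * 54.9
= 42 / 39.7 * 54.9
= 58.08 MPa

58.08


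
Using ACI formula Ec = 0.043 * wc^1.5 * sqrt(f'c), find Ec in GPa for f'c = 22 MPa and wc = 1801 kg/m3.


Ec = 0.043 * 1801^1.5 * sqrt(22) / 1000
= 15.42 GPa

15.42


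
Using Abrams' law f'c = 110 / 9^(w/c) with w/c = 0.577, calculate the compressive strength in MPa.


f'c = 110 / 9^0.577
= 110 / 3.553
= 30.96 MPa

30.96


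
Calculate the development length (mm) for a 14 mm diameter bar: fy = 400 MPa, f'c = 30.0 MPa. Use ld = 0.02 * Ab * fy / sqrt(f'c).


Ab = pi * 14^2 / 4 = 153.938 mm2
ld = 0.02 * 153.938 * 400 / sqrt(30.0)
= 224.8 mm

224.8


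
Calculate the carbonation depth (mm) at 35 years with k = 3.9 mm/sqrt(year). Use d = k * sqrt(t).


depth = k * sqrt(t)
= 3.9 * sqrt(35)
= 23.07 mm

23.07


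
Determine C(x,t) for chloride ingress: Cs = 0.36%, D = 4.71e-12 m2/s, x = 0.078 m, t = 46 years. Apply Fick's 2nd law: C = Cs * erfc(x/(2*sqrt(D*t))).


t_seconds = 46 * 365.25 * 24 * 3600 = 1451649600.0 s
arg = 0.078 / (2 * sqrt(4.71e-12 * 1451649600.0))
= 0.4717
erfc(0.4717) = 0.5048
C = 0.36 * 0.5048 = 0.1817%

0.1817


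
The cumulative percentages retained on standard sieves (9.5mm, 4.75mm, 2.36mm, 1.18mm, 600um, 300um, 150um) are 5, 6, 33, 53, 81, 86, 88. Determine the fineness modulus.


FM = sum(cumulative % retained) / 100
= 352 / 100
= 3.52

3.52


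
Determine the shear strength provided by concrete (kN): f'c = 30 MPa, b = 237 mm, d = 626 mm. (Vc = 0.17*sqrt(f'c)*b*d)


Vc = 0.17 * sqrt(30) * 237 * 626 / 1000
= 138.14 kN

138.14


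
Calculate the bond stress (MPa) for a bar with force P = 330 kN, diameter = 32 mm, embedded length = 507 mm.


u = P / (pi * db * ld)
= 330 * 1000 / (pi * 32 * 507)
= 6.474 MPa

6.474


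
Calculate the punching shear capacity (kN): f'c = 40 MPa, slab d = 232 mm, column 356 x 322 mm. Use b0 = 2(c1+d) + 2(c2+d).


b0 = 2*(356 + 232) + 2*(322 + 232) = 2284 mm
Vc = 0.33 * sqrt(40) * 2284 * 232 / 1000
= 1105.93 kN

1105.93


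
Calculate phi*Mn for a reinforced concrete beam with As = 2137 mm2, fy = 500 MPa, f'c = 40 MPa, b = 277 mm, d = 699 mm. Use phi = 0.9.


a = As * fy / (0.85 * f'c * b)
= 2137 * 500 / (0.85 * 40 * 277)
= 113.453 mm
Mn = As * fy * (d - a/2) / 10^6
= 686.2693 kN-m
phi*Mn = 0.9 * 686.2693 = 617.64 kN-m

617.64


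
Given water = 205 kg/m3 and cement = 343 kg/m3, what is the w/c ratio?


w/c = water / cement
w/c = 205 / 343 = 0.598

0.598


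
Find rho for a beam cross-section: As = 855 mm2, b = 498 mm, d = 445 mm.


rho = As / (b * d)
= 855 / (498 * 445)
= 0.0039

0.0039


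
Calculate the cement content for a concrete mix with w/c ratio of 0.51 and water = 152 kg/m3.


Cement = water / (w/c)
= 152 / 0.51
= 298.0 kg/m3

298.0


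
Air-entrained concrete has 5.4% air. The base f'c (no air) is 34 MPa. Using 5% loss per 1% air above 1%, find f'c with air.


Strength loss = (5.4 - 1) * 5 = 22.0%
f'c = 34 * (1 - 22.0/100)
= 26.52 MPa

26.52


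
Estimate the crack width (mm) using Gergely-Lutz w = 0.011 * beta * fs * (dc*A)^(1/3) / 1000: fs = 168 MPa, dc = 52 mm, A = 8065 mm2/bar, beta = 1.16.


w = 0.011 * beta * fs * (dc * A)^(1/3) / 1000
= 0.011 * 1.16 * 168 * (52 * 8065)^(1/3) / 1000
= 0.16 mm

0.16


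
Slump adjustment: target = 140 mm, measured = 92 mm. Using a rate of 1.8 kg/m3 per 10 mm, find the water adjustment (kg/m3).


Difference = 140 - 92 = 48 mm
Water adjustment = 48 * 1.8 / 10 = 8.6 kg/m3

8.6


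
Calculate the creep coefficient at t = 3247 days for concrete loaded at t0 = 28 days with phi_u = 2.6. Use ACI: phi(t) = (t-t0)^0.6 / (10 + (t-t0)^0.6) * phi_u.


dt = 3247 - 28 = 3219
phi = 3219^0.6 / (10 + 3219^0.6) * 2.6
= 2.411

2.411


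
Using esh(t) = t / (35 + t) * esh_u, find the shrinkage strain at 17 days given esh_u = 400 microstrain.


esh(17) = 17 / (35 + 17) * 400
= 17 / 52 * 400
= 130.8 microstrain

130.8


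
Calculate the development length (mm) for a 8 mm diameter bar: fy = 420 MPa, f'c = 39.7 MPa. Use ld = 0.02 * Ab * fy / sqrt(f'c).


Ab = pi * 8^2 / 4 = 50.265 mm2
ld = 0.02 * 50.265 * 420 / sqrt(39.7)
= 67.0 mm

67.0


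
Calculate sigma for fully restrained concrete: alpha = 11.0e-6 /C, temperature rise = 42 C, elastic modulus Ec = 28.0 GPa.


sigma = alpha * dT * Ec
= 11.0e-6 * 42 * 28.0 * 1000
= 12.936 MPa

12.936


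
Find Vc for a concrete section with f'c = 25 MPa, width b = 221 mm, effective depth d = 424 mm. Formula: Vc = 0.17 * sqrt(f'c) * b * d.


Vc = 0.17 * sqrt(25) * 221 * 424 / 1000
= 79.65 kN

79.65


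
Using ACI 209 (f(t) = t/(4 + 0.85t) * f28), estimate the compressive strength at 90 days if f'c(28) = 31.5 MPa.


f(90) = 90 / (4 + 0.85 * 90) * 31.5
= 90 / 80.5 * 31.5
= 35.22 MPa

35.22


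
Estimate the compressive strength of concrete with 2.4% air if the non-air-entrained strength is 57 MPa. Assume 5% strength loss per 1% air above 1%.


Strength loss = (2.4 - 1) * 5 = 7.0%
f'c = 57 * (1 - 7.0/100)
= 53.01 MPa

53.01


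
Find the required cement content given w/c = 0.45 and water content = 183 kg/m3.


Cement = water / (w/c)
= 183 / 0.45
= 406.7 kg/m3

406.7


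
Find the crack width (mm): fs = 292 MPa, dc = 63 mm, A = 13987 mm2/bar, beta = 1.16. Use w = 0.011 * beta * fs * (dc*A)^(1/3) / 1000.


w = 0.011 * beta * fs * (dc * A)^(1/3) / 1000
= 0.011 * 1.16 * 292 * (63 * 13987)^(1/3) / 1000
= 0.357 mm

0.357


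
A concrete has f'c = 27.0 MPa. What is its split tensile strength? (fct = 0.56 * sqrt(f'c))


fct = 0.56 * sqrt(27.0)
= 0.56 * 5.196
= 2.91 MPa

2.91


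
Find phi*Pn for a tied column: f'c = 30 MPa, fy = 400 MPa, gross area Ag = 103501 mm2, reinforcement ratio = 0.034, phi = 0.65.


Ast = rho * Ag = 0.034 * 103501 = 3519.034 mm2
phi*Pn = 0.65 * 0.80 * (0.85 * 30 * (103501 - 3519.034) + 400 * 3519.034) / 1000
= 2057.72 kN

2057.72


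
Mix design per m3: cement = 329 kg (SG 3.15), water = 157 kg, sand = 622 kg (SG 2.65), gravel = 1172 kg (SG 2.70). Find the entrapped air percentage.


Vol cement = 329 / (3.15 * 1000) = 0.104444 m3
Vol water = 157 / 1000 = 0.157 m3
Vol sand = 622 / (2.65 * 1000) = 0.234717 m3
Vol gravel = 1172 / (2.70 * 1000) = 0.434074 m3
Total solid + water volume = 0.930235 m3
Air = (1 - 0.930235) * 100 = 6.98%

6.98


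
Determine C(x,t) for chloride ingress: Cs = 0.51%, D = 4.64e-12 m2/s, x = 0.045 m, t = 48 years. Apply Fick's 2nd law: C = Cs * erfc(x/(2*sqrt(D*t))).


t_seconds = 48 * 365.25 * 24 * 3600 = 1514764800.0 s
arg = 0.045 / (2 * sqrt(4.64e-12 * 1514764800.0))
= 0.2684
erfc(0.2684) = 0.7043
C = 0.51 * 0.7043 = 0.3592%

0.3592


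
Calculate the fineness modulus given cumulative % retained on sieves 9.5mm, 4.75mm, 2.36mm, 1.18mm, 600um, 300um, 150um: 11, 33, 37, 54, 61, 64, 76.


FM = sum(cumulative % retained) / 100
= 336 / 100
= 3.36

3.36


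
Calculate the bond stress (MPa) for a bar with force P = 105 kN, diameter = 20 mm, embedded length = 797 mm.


u = P / (pi * db * ld)
= 105 * 1000 / (pi * 20 * 797)
= 2.097 MPa

2.097


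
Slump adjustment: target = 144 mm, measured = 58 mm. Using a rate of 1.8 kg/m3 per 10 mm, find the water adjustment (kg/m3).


Difference = 144 - 58 = 86 mm
Water adjustment = 86 * 1.8 / 10 = 15.5 kg/m3

15.5


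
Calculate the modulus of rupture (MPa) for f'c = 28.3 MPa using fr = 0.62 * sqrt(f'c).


fr = 0.62 * sqrt(28.3)
= 3.298 MPa

3.298


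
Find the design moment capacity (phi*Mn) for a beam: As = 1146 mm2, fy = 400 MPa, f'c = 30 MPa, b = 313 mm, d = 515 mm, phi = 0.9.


a = As * fy / (0.85 * f'c * b)
= 1146 * 400 / (0.85 * 30 * 313)
= 57.4328 mm
Mn = As * fy * (d - a/2) / 10^6
= 222.9124 kN-m
phi*Mn = 0.9 * 222.9124 = 200.62 kN-m

200.62


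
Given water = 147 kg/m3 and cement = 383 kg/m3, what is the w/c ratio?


w/c = water / cement
w/c = 147 / 383 = 0.384

0.384


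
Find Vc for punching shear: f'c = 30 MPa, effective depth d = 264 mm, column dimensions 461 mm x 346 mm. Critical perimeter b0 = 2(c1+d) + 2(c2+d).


b0 = 2*(461 + 264) + 2*(346 + 264) = 2670 mm
Vc = 0.33 * sqrt(30) * 2670 * 264 / 1000
= 1274.06 kN

1274.06


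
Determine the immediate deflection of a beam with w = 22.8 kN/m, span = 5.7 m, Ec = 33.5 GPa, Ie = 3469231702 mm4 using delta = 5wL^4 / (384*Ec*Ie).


Convert: L = 5.7 m = 5700 mm, Ec = 33.5 GPa = 33500 MPa
delta = 5 * 22.8 * 5700^4 / (384 * 33500 * 3469231702)
= 2.7 mm

2.7


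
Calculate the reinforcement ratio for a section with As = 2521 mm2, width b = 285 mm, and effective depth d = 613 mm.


rho = As / (b * d)
= 2521 / (285 * 613)
= 0.0144

0.0144


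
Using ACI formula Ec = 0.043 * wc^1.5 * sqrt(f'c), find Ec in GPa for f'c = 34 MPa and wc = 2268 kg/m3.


Ec = 0.043 * 2268^1.5 * sqrt(34) / 1000
= 27.08 GPa

27.08


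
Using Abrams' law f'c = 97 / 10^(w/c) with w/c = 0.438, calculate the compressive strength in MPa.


f'c = 97 / 10^0.438
= 97 / 2.742
= 35.38 MPa

35.38


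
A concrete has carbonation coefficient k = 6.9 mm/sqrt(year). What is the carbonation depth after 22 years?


depth = k * sqrt(t)
= 6.9 * sqrt(22)
= 32.36 mm

32.36


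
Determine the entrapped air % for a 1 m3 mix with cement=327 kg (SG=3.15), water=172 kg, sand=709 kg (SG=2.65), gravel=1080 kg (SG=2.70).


Vol cement = 327 / (3.15 * 1000) = 0.10381 m3
Vol water = 172 / 1000 = 0.172 m3
Vol sand = 709 / (2.65 * 1000) = 0.267547 m3
Vol gravel = 1080 / (2.70 * 1000) = 0.4 m3
Total solid + water volume = 0.943357 m3
Air = (1 - 0.943357) * 100 = 5.66%

5.66


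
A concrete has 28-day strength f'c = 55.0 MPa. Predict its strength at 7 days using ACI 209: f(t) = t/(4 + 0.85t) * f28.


f(7) = 7 / (4 + 0.85 * 7) * 55.0
= 7 / 9.95 * 55.0
= 38.69 MPa

38.69


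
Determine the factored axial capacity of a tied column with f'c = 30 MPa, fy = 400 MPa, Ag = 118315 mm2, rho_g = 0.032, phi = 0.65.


Ast = rho * Ag = 0.032 * 118315 = 3786.08 mm2
phi*Pn = 0.65 * 0.80 * (0.85 * 30 * (118315 - 3786.08) + 400 * 3786.08) / 1000
= 2306.16 kN

2306.16


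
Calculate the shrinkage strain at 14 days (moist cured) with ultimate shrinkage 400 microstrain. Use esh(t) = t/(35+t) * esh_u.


esh(14) = 14 / (35 + 14) * 400
= 14 / 49 * 400
= 114.3 microstrain

114.3


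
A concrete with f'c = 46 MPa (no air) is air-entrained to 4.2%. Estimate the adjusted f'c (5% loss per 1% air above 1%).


Strength loss = (4.2 - 1) * 5 = 16.0%
f'c = 46 * (1 - 16.0/100)
= 38.64 MPa

38.64


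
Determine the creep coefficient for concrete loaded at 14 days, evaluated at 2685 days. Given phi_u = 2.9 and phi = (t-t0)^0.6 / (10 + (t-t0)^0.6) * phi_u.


dt = 2685 - 14 = 2671
phi = 2671^0.6 / (10 + 2671^0.6) * 2.9
= 2.666

2.666


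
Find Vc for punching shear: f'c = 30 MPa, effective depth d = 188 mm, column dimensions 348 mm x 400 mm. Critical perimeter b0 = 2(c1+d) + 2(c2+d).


b0 = 2*(348 + 188) + 2*(400 + 188) = 2248 mm
Vc = 0.33 * sqrt(30) * 2248 * 188 / 1000
= 763.89 kN

763.89


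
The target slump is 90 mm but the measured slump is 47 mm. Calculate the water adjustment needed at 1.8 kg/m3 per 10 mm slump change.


Difference = 90 - 47 = 43 mm
Water adjustment = 43 * 1.8 / 10 = 7.7 kg/m3

7.7


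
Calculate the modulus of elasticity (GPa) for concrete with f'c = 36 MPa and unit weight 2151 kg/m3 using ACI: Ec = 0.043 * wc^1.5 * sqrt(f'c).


Ec = 0.043 * 2151^1.5 * sqrt(36) / 1000
= 25.74 GPa

25.74


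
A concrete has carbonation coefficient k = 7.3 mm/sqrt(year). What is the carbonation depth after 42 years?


depth = k * sqrt(t)
= 7.3 * sqrt(42)
= 47.31 mm

47.31


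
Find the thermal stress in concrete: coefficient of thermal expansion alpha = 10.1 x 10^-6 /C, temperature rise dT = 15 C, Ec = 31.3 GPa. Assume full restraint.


sigma = alpha * dT * Ec
= 10.1e-6 * 15 * 31.3 * 1000
= 4.742 MPa

4.742


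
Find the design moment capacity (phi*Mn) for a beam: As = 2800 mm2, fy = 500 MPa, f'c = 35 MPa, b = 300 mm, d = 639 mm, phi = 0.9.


a = As * fy / (0.85 * f'c * b)
= 2800 * 500 / (0.85 * 35 * 300)
= 156.8627 mm
Mn = As * fy * (d - a/2) / 10^6
= 784.7961 kN-m
phi*Mn = 0.9 * 784.7961 = 706.32 kN-m

706.32


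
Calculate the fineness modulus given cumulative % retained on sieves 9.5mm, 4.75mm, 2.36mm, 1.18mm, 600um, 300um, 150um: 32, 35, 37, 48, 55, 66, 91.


FM = sum(cumulative % retained) / 100
= 364 / 100
= 3.64

3.64


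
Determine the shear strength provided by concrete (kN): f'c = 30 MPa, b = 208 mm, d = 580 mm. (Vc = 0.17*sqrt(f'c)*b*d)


Vc = 0.17 * sqrt(30) * 208 * 580 / 1000
= 112.33 kN

112.33


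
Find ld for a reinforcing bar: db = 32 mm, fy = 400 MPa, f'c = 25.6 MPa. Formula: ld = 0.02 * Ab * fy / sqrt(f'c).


Ab = pi * 32^2 / 4 = 804.248 mm2
ld = 0.02 * 804.248 * 400 / sqrt(25.6)
= 1271.6 mm

1271.6


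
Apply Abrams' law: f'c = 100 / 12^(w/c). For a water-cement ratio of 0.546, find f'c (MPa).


f'c = 100 / 12^0.546
= 100 / 3.884
= 25.75 MPa

25.75


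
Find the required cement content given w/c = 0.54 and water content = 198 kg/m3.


Cement = water / (w/c)
= 198 / 0.54
= 366.7 kg/m3

366.7


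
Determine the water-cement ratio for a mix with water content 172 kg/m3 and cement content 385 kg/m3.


w/c = water / cement
w/c = 172 / 385 = 0.447

0.447


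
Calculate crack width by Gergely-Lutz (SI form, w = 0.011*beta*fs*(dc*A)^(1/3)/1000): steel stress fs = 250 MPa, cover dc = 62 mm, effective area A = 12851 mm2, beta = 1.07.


w = 0.011 * beta * fs * (dc * A)^(1/3) / 1000
= 0.011 * 1.07 * 250 * (62 * 12851)^(1/3) / 1000
= 0.273 mm

0.273


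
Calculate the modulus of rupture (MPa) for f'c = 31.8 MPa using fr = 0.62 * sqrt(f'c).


fr = 0.62 * sqrt(31.8)
= 3.496 MPa

3.496


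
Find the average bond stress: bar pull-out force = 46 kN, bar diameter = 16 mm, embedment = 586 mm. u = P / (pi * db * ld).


u = P / (pi * db * ld)
= 46 * 1000 / (pi * 16 * 586)
= 1.562 MPa

1.562


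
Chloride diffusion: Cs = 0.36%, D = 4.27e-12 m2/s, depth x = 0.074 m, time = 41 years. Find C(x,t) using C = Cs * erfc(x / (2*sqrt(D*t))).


t_seconds = 41 * 365.25 * 24 * 3600 = 1293861600.0 s
arg = 0.074 / (2 * sqrt(4.27e-12 * 1293861600.0))
= 0.4978
erfc(0.4978) = 0.4814
C = 0.36 * 0.4814 = 0.1733%

0.1733


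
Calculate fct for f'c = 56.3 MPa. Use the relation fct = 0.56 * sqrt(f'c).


fct = 0.56 * sqrt(56.3)
= 0.56 * 7.503
= 4.202 MPa

4.202


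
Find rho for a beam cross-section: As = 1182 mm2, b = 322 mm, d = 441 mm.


rho = As / (b * d)
= 1182 / (322 * 441)
= 0.0083

0.0083


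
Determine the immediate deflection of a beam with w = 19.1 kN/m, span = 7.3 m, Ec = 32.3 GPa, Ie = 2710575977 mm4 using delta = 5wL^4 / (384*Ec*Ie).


Convert: L = 7.3 m = 7300 mm, Ec = 32.3 GPa = 32300 MPa
delta = 5 * 19.1 * 7300^4 / (384 * 32300 * 2710575977)
= 8.07 mm

8.07


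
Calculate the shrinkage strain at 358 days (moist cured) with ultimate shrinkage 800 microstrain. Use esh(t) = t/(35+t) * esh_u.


esh(358) = 358 / (35 + 358) * 800
= 358 / 393 * 800
= 728.8 microstrain

728.8


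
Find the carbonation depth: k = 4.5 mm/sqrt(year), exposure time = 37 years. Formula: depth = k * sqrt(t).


depth = k * sqrt(t)
= 4.5 * sqrt(37)
= 27.37 mm

27.37


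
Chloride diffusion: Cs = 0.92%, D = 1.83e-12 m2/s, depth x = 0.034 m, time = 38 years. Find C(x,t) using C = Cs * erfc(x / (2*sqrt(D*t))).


t_seconds = 38 * 365.25 * 24 * 3600 = 1199188800.0 s
arg = 0.034 / (2 * sqrt(1.83e-12 * 1199188800.0))
= 0.3629
erfc(0.3629) = 0.6078
C = 0.92 * 0.6078 = 0.5592%

0.5592


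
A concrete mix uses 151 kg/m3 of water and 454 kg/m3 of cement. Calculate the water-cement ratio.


w/c = water / cement
w/c = 151 / 454 = 0.333

0.333


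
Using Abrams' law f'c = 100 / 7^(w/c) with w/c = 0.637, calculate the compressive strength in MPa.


f'c = 100 / 7^0.637
= 100 / 3.454
= 28.95 MPa

28.95


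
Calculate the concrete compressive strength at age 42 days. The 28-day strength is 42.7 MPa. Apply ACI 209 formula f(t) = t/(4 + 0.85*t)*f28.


f(42) = 42 / (4 + 0.85 * 42) * 42.7
= 42 / 39.7 * 42.7
= 45.17 MPa

45.17


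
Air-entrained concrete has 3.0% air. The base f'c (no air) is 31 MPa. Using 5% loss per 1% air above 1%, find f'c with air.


Strength loss = (3.0 - 1) * 5 = 10.0%
f'c = 31 * (1 - 10.0/100)
= 27.9 MPa

27.9


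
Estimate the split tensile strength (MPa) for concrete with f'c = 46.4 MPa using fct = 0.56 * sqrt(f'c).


fct = 0.56 * sqrt(46.4)
= 0.56 * 6.812
= 3.815 MPa

3.815


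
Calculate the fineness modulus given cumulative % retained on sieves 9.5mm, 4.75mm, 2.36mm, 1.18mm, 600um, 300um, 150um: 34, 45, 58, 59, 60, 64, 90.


FM = sum(cumulative % retained) / 100
= 410 / 100
= 4.1

4.1


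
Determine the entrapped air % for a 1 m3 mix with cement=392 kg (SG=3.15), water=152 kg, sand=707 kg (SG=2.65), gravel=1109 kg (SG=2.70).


Vol cement = 392 / (3.15 * 1000) = 0.124444 m3
Vol water = 152 / 1000 = 0.152 m3
Vol sand = 707 / (2.65 * 1000) = 0.266792 m3
Vol gravel = 1109 / (2.70 * 1000) = 0.410741 m3
Total solid + water volume = 0.953978 m3
Air = (1 - 0.953978) * 100 = 4.6%

4.6


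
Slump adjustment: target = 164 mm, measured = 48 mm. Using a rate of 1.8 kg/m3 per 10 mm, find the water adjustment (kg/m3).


Difference = 164 - 48 = 116 mm
Water adjustment = 116 * 1.8 / 10 = 20.9 kg/m3

20.9


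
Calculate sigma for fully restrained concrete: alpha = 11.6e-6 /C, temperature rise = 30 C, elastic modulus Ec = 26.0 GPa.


sigma = alpha * dT * Ec
= 11.6e-6 * 30 * 26.0 * 1000
= 9.048 MPa

9.048


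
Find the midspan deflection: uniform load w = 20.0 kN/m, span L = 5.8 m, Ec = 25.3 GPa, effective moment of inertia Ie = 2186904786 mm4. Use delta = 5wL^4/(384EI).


Convert: L = 5.8 m = 5800 mm, Ec = 25.3 GPa = 25300 MPa
delta = 5 * 20.0 * 5800^4 / (384 * 25300 * 2186904786)
= 5.33 mm

5.33


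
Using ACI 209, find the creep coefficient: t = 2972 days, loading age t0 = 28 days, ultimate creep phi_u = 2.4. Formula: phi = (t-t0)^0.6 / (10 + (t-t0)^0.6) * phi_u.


dt = 2972 - 28 = 2944
phi = 2944^0.6 / (10 + 2944^0.6) * 2.4
= 2.216

2.216


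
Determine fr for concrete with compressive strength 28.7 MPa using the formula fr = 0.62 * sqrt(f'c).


fr = 0.62 * sqrt(28.7)
= 3.321 MPa

3.321


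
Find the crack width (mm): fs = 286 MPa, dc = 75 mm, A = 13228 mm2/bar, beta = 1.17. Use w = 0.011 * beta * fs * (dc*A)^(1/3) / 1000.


w = 0.011 * beta * fs * (dc * A)^(1/3) / 1000
= 0.011 * 1.17 * 286 * (75 * 13228)^(1/3) / 1000
= 0.367 mm

0.367


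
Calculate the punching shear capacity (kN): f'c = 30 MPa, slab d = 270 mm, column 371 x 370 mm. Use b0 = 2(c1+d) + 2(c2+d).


b0 = 2*(371 + 270) + 2*(370 + 270) = 2562 mm
Vc = 0.33 * sqrt(30) * 2562 * 270 / 1000
= 1250.31 kN

1250.31


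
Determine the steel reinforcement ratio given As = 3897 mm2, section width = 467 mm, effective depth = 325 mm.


rho = As / (b * d)
= 3897 / (467 * 325)
= 0.0257

0.0257


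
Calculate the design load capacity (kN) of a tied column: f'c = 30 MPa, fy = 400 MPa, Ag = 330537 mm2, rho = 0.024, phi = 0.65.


Ast = rho * Ag = 0.024 * 330537 = 7932.888 mm2
phi*Pn = 0.65 * 0.80 * (0.85 * 30 * (330537 - 7932.888) + 400 * 7932.888) / 1000
= 5927.77 kN

5927.77


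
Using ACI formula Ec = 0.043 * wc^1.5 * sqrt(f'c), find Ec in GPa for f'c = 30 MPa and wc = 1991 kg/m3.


Ec = 0.043 * 1991^1.5 * sqrt(30) / 1000
= 20.92 GPa

20.92


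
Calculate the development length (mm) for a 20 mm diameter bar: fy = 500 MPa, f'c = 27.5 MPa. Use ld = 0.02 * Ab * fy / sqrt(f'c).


Ab = pi * 20^2 / 4 = 314.159 mm2
ld = 0.02 * 314.159 * 500 / sqrt(27.5)
= 599.1 mm

599.1


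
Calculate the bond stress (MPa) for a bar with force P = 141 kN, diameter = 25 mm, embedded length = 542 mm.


u = P / (pi * db * ld)
= 141 * 1000 / (pi * 25 * 542)
= 3.312 MPa

3.312
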